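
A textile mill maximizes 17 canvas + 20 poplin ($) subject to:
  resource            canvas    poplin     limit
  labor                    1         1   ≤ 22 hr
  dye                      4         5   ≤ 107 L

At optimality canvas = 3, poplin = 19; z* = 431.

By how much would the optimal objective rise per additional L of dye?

3

At the optimum: labor uses 22 of 22 (binding); dye uses 107 of 107 (binding).
The binding rows give the dual system: 1·y_labor + 4·y_dye = 17 and 1·y_labor + 5·y_dye = 20.
Solving: y_labor = 5, y_dye = 3.
Shadow price of dye = 3.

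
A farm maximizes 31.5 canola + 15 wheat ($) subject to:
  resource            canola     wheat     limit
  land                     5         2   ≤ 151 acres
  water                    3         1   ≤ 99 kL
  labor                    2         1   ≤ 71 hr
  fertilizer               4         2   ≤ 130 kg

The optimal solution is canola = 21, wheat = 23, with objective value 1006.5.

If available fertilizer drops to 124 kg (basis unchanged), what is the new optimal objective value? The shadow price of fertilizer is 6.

970.5

Δb = -6, so new z* = 1006.5 + (6)·(-6) = 1006.5 − 36 = 970.5.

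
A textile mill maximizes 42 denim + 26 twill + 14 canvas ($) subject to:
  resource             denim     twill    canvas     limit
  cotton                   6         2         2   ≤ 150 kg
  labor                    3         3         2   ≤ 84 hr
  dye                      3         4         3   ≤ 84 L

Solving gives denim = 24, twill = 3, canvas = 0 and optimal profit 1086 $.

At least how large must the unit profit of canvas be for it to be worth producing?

Binding: cotton and dye. Non-binding: labor (3 unused).
By complementary slackness, y = 0 for the non-binding constraint.
From A_Bᵀ y = c: 6·y_cotton + 3·y_dye = 42; 2·y_cotton + 4·y_dye = 26.
This yields shadow prices y_cotton = 5, y_dye = 4.
canvas enters the basis when its profit ≥ yᵀa₃ = 5·2 + 4·3 = 22.

22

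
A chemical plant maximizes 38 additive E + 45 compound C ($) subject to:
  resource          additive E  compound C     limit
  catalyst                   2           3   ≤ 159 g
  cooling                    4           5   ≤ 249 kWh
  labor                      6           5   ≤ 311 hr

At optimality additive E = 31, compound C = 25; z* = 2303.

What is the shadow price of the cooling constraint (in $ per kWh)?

Binding: cooling and labor. Non-binding: catalyst (22 unused).
Slack constraints have shadow price 0 (complementary slackness).
From A_Bᵀ y = c: 4·y_cooling + 6·y_labor = 38; 5·y_cooling + 5·y_labor = 45.
This yields shadow prices y_cooling = 8, y_labor = 1.
Shadow price of cooling = 8.

8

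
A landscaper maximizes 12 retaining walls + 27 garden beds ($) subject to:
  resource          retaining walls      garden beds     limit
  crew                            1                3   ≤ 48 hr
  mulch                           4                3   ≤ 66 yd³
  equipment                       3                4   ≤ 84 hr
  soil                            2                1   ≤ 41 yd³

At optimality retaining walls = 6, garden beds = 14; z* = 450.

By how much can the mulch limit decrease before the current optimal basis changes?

Binding constraints: crew, mulch. The basis is B = [[1,3],[4,3]] with det -9.
Per unit decrease in mulch, x* moves by d = (-0.3333, 0.1111).
The basis stays optimal until retaining walls reaches 0; allowable decrease = 18 yd³.

18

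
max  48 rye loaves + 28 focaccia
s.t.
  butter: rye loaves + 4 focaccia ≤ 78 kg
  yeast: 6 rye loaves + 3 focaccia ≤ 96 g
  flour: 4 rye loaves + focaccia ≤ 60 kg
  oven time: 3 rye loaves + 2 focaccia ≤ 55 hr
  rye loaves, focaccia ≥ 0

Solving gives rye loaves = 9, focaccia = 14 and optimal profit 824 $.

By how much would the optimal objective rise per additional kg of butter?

0

At the optimum: butter uses 65 of 78 (slack = 13); yeast uses 96 of 96 (binding); flour uses 50 of 60 (slack = 10); oven time uses 55 of 55 (binding).
By complementary slackness, y = 0 for the non-binding constraints.
Dual feasibility on the basic columns requires 6·y_yeast + 3·y_oven time = 48, 3·y_yeast + 2·y_oven time = 28.
→ y_yeast = 4 and y_oven time = 8.
Shadow price of butter = 0.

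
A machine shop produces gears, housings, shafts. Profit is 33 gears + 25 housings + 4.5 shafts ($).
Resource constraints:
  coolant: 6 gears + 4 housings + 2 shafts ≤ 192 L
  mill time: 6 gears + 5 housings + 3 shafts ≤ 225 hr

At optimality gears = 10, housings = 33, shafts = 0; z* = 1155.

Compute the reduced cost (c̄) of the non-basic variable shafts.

-9.5

Both coolant and mill time are binding at x*.
From A_Bᵀ y = c: 6·y_coolant + 6·y_mill time = 33; 4·y_coolant + 5·y_mill time = 25.
This yields shadow prices y_coolant = 2.5, y_mill time = 3.
Reduced cost of shafts: c₃ − yᵀa₃ = 4.5 − (2.5·2 + 3·3) = 4.5 − 14 = -9.5.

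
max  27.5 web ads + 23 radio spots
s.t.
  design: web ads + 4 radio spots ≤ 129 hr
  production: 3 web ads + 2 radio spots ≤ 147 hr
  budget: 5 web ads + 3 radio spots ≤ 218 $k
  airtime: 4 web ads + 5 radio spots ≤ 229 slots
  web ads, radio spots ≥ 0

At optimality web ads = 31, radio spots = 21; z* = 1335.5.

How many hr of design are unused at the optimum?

14

design used = 1·31 + 4·21 = 115; slack = 129 − 115 = 14.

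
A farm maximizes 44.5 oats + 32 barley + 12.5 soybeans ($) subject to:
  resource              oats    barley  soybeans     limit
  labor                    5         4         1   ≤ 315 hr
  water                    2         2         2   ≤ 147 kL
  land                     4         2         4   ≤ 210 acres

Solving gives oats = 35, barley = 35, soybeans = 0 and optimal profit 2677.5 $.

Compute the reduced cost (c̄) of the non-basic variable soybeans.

-6

At the optimum: labor uses 315 of 315 (binding); water uses 140 of 147 (slack = 7); land uses 210 of 210 (binding).
By complementary slackness, y = 0 for the non-binding constraint.
The binding rows give the dual system: 5·y_labor + 4·y_land = 44.5 and 4·y_labor + 2·y_land = 32.
→ y_labor = 6.5 and y_land = 3.
Reduced cost of soybeans: c₃ − yᵀa₃ = 12.5 − (6.5·1 + 3·4) = 12.5 − 18.5 = -6.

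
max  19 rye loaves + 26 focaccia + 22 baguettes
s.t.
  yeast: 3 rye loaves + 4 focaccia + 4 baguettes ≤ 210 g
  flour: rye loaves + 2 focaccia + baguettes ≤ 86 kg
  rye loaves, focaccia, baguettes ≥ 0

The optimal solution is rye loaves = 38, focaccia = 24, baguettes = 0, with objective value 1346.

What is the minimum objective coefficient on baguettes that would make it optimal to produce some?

Check each constraint at x*: yeast 210/210 (tight); flour 86/86 (tight).
Dual feasibility on the basic columns requires 3·y_yeast + 1·y_flour = 19, 4·y_yeast + 2·y_flour = 26.
→ y_yeast = 6 and y_flour = 1.
baguettes enters the basis when its profit ≥ yᵀa₃ = 6·4 + 1·1 = 25.

25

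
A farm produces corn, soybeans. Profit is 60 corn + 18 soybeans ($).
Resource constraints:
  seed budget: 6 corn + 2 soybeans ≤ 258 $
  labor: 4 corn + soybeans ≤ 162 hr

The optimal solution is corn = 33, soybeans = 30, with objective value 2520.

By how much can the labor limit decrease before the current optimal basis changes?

33

Binding constraints: seed budget, labor. The basis is B = [[6,2],[4,1]] with det -2.
Per unit decrease in labor, x* moves by d = (-1, 3).
The basis stays optimal until corn reaches 0; allowable decrease = 33 hr.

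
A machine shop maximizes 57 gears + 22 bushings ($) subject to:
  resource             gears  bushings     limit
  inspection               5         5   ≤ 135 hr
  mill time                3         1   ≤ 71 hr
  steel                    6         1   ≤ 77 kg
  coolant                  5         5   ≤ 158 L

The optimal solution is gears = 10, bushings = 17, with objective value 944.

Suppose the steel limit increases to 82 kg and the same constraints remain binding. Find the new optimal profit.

Binding: inspection and steel. Non-binding: mill time (24 unused), coolant (23 unused).
By complementary slackness, y = 0 for the non-binding constraints.
From A_Bᵀ y = c: 5·y_inspection + 6·y_steel = 57; 5·y_inspection + 1·y_steel = 22.
Solving: y_inspection = 3, y_steel = 7.
Δz = y_steel·Δb = 7 × (5) = 35, so new z* = 944 + 35 = 979.

979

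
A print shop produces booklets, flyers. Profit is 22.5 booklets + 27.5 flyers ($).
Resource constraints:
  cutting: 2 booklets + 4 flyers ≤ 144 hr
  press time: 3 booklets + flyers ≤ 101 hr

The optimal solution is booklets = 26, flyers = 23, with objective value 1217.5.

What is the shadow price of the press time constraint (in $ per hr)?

Check each constraint at x*: cutting 144/144 (tight); press time 101/101 (tight).
The binding rows give the dual system: 2·y_cutting + 3·y_press time = 22.5 and 4·y_cutting + 1·y_press time = 27.5.
→ y_cutting = 6 and y_press time = 3.5.
Shadow price of press time = 3.5.

3.5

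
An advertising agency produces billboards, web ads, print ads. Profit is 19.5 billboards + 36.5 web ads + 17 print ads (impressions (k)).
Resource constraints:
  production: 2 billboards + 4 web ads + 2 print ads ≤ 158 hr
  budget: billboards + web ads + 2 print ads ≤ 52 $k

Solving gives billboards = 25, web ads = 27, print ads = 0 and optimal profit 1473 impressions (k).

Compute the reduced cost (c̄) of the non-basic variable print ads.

-5

Both production and budget are binding at x*.
Dual feasibility on the basic columns requires 2·y_production + 1·y_budget = 19.5, 4·y_production + 1·y_budget = 36.5.
→ y_production = 8.5 and y_budget = 2.5.
Reduced cost of print ads: c₃ − yᵀa₃ = 17 − (8.5·2 + 2.5·2) = 17 − 22 = -5.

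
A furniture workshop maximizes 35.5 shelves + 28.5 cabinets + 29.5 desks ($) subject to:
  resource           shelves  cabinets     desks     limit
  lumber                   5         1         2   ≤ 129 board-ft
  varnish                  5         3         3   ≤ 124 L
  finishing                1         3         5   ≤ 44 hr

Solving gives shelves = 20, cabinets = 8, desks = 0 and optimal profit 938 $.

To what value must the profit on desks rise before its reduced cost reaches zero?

Check each constraint at x*: lumber 108/129 (slack 21); varnish 124/124 (tight); finishing 44/44 (tight).
Since lumber is not tight, its dual is 0.
The binding rows give the dual system: 5·y_varnish + 1·y_finishing = 35.5 and 3·y_varnish + 3·y_finishing = 28.5.
Solving: y_varnish = 6.5, y_finishing = 3.
desks enters the basis when its profit ≥ yᵀa₃ = 6.5·3 + 3·5 = 34.5.

34.5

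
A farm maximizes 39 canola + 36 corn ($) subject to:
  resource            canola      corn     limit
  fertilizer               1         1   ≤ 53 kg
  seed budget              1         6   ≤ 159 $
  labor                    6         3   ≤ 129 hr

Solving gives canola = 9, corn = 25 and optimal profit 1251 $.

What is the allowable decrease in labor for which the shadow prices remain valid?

49.5

Binding constraints: seed budget, labor. The basis is B = [[1,6],[6,3]] with det -33.
Per unit decrease in labor, x* moves by d = (-0.1818, 0.0303).
The basis stays optimal until canola reaches 0; allowable decrease = 49.5 hr.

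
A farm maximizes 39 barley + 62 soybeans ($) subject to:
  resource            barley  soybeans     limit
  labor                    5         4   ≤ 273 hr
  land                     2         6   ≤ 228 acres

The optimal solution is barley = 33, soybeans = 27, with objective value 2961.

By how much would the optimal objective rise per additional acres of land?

Check each constraint at x*: labor 273/273 (tight); land 228/228 (tight).
The binding rows give the dual system: 5·y_labor + 2·y_land = 39 and 4·y_labor + 6·y_land = 62.
Solving: y_labor = 5, y_land = 7.
Shadow price of land = 7.

7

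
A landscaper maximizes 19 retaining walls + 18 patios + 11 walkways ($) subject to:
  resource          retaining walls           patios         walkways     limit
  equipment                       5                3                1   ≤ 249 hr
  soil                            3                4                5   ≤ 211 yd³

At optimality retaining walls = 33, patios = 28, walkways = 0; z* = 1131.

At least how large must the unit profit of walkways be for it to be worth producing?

Check each constraint at x*: equipment 249/249 (tight); soil 211/211 (tight).
The binding rows give the dual system: 5·y_equipment + 3·y_soil = 19 and 3·y_equipment + 4·y_soil = 18.
→ y_equipment = 2 and y_soil = 3.
walkways enters the basis when its profit ≥ yᵀa₃ = 2·1 + 3·5 = 17.

17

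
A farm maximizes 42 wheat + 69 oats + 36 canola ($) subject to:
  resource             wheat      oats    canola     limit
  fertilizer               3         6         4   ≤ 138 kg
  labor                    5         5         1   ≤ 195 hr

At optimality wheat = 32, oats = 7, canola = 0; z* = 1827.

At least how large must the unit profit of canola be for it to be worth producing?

At the optimum: fertilizer uses 138 of 138 (binding); labor uses 195 of 195 (binding).
Dual feasibility on the basic columns requires 3·y_fertilizer + 5·y_labor = 42, 6·y_fertilizer + 5·y_labor = 69.
This yields shadow prices y_fertilizer = 9, y_labor = 3.
canola enters the basis when its profit ≥ yᵀa₃ = 9·4 + 3·1 = 39.

39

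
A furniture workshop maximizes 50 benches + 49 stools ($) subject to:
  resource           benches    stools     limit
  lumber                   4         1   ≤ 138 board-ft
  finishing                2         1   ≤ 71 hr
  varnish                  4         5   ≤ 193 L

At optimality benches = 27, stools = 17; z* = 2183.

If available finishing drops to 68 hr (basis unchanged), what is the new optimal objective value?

At the optimum: lumber uses 125 of 138 (slack = 13); finishing uses 71 of 71 (binding); varnish uses 193 of 193 (binding).
Since lumber is not tight, its dual is 0.
The binding rows give the dual system: 2·y_finishing + 4·y_varnish = 50 and 1·y_finishing + 5·y_varnish = 49.
Solving: y_finishing = 9, y_varnish = 8.
Δz = y_finishing·Δb = 9 × (-3) = -27, so new z* = 2183 − 27 = 2156.

2156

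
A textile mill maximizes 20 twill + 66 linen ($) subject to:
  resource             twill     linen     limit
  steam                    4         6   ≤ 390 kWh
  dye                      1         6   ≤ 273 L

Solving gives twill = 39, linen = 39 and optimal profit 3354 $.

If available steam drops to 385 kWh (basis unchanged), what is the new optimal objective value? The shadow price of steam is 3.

3339

Δb = -5, so new z* = 3354 + (3)·(-5) = 3354 − 15 = 3339.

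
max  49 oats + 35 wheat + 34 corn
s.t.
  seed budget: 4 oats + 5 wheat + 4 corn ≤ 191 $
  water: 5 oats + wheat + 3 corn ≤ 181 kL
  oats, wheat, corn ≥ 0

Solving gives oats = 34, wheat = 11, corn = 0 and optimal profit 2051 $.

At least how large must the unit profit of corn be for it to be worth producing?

39

Both seed budget and water are binding at x*.
From A_Bᵀ y = c: 4·y_seed budget + 5·y_water = 49; 5·y_seed budget + 1·y_water = 35.
This yields shadow prices y_seed budget = 6, y_water = 5.
corn enters the basis when its profit ≥ yᵀa₃ = 6·4 + 5·3 = 39.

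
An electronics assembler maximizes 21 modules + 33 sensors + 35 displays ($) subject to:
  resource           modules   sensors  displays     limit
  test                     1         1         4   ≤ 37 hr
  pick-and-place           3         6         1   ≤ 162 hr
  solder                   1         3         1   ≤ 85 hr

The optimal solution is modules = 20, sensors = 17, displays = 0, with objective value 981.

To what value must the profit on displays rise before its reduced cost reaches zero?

40

At the optimum: test uses 37 of 37 (binding); pick-and-place uses 162 of 162 (binding); solder uses 71 of 85 (slack = 14).
Since solder is not tight, its dual is 0.
Dual feasibility on the basic columns requires 1·y_test + 3·y_pick-and-place = 21, 1·y_test + 6·y_pick-and-place = 33.
This yields shadow prices y_test = 9, y_pick-and-place = 4.
displays enters the basis when its profit ≥ yᵀa₃ = 9·4 + 4·1 = 40.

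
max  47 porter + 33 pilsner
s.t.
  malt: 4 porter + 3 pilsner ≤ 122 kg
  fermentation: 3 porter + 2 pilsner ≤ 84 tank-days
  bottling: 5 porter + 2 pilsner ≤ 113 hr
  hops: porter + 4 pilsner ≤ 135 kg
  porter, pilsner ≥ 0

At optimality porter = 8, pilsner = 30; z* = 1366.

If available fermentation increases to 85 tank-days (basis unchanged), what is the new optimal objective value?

1375

Binding: malt and fermentation. Non-binding: bottling (13 unused), hops (7 unused).
Since bottling, hops are not tight, their duals are 0.
The binding rows give the dual system: 4·y_malt + 3·y_fermentation = 47 and 3·y_malt + 2·y_fermentation = 33.
This yields shadow prices y_malt = 5, y_fermentation = 9.
Δz = y_fermentation·Δb = 9 × (1) = 9, so new z* = 1366 + 9 = 1375.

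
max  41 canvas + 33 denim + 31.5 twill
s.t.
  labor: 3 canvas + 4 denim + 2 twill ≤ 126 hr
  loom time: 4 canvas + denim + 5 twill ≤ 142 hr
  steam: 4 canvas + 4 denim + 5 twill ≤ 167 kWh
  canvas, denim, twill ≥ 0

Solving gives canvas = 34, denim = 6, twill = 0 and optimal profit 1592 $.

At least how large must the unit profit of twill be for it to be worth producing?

Binding: labor and loom time. Non-binding: steam (7 unused).
Slack constraints have shadow price 0 (complementary slackness).
From A_Bᵀ y = c: 3·y_labor + 4·y_loom time = 41; 4·y_labor + 1·y_loom time = 33.
This yields shadow prices y_labor = 7, y_loom time = 5.
twill enters the basis when its profit ≥ yᵀa₃ = 7·2 + 5·5 = 39.

39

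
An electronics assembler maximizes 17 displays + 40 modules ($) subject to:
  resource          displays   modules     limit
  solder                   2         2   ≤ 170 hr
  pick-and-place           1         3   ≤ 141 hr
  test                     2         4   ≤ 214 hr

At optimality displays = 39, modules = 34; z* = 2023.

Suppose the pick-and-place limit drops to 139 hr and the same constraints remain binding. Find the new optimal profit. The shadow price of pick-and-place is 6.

Δb = -2, so new z* = 2023 + (6)·(-2) = 2023 − 12 = 2011.

2011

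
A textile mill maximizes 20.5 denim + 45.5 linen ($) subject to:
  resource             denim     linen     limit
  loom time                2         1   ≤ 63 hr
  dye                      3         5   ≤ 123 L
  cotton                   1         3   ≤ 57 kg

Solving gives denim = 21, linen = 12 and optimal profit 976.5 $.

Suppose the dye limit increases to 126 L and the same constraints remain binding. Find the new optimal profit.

Check each constraint at x*: loom time 54/63 (slack 9); dye 123/123 (tight); cotton 57/57 (tight).
Slack constraints have shadow price 0 (complementary slackness).
From A_Bᵀ y = c: 3·y_dye + 1·y_cotton = 20.5; 5·y_dye + 3·y_cotton = 45.5.
This yields shadow prices y_dye = 4, y_cotton = 8.5.
Δz = y_dye·Δb = 4 × (3) = 12, so new z* = 976.5 + 12 = 988.5.

988.5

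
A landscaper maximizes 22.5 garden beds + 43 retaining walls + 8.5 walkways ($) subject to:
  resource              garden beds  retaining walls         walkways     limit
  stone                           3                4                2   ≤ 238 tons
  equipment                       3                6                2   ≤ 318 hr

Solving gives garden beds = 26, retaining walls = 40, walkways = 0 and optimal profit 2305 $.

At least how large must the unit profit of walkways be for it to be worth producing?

At the optimum: stone uses 238 of 238 (binding); equipment uses 318 of 318 (binding).
The binding rows give the dual system: 3·y_stone + 3·y_equipment = 22.5 and 4·y_stone + 6·y_equipment = 43.
Solving: y_stone = 1, y_equipment = 6.5.
walkways enters the basis when its profit ≥ yᵀa₃ = 1·2 + 6.5·2 = 15.

15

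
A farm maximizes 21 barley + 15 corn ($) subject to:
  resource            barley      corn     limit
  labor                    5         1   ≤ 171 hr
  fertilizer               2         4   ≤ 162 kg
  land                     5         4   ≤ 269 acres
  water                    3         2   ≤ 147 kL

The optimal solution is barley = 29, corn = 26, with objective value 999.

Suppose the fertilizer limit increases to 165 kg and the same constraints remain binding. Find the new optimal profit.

1008

Check each constraint at x*: labor 171/171 (tight); fertilizer 162/162 (tight); land 249/269 (slack 20); water 139/147 (slack 8).
Since land, water are not tight, their duals are 0.
The binding rows give the dual system: 5·y_labor + 2·y_fertilizer = 21 and 1·y_labor + 4·y_fertilizer = 15.
This yields shadow prices y_labor = 3, y_fertilizer = 3.
Δz = y_fertilizer·Δb = 3 × (3) = 9, so new z* = 999 + 9 = 1008.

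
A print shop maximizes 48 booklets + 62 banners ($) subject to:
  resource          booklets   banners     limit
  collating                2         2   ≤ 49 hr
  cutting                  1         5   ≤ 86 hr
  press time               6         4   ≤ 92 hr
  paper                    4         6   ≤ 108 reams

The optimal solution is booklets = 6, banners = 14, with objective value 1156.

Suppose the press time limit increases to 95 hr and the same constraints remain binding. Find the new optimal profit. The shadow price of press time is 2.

Δb = 3, so new z* = 1156 + (2)·(3) = 1156 + 6 = 1162.

1162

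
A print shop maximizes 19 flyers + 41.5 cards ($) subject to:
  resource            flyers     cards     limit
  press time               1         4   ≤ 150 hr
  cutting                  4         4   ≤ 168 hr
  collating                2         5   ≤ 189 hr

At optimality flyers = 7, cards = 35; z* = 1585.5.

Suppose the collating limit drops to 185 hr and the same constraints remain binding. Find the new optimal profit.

1555.5

At the optimum: press time uses 147 of 150 (slack = 3); cutting uses 168 of 168 (binding); collating uses 189 of 189 (binding).
Slack constraints have shadow price 0 (complementary slackness).
The binding rows give the dual system: 4·y_cutting + 2·y_collating = 19 and 4·y_cutting + 5·y_collating = 41.5.
→ y_cutting = 1 and y_collating = 7.5.
Δz = y_collating·Δb = 7.5 × (-4) = -30, so new z* = 1585.5 − 30 = 1555.5.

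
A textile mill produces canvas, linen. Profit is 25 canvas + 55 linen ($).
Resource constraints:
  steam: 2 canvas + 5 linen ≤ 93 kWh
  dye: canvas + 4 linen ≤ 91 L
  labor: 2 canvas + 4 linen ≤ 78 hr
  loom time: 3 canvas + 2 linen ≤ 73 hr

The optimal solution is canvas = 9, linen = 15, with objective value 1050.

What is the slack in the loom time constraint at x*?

loom time used = 3·9 + 2·15 = 57; slack = 73 − 57 = 16.

16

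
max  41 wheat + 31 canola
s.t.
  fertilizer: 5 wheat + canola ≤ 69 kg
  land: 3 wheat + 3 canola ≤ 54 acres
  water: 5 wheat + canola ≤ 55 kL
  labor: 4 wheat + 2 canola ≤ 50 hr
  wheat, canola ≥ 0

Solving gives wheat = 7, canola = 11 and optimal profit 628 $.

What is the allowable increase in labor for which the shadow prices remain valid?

4.5

Binding constraints: land, labor. The basis is B = [[3,3],[4,2]] with det -6.
Per unit increase in labor, x* moves by d = (0.5, -0.5).
The basis stays optimal until water becomes binding; allowable increase = 4.5 hr.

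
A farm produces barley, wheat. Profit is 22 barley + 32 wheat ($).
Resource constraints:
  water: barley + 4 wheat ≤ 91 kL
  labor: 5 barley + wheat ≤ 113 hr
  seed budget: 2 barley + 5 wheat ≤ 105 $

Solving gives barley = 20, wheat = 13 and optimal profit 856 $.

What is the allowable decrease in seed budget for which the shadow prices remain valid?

59.8

Binding constraints: labor, seed budget. The basis is B = [[5,1],[2,5]] with det 23.
Per unit decrease in seed budget, x* moves by d = (0.0435, -0.2174).
The basis stays optimal until wheat reaches 0; allowable decrease = 59.8 $.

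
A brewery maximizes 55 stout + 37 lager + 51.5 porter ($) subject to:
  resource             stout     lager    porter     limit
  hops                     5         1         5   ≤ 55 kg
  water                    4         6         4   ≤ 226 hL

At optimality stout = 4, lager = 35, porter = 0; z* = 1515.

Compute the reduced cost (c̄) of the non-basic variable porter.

Both hops and water are binding at x*.
From A_Bᵀ y = c: 5·y_hops + 4·y_water = 55; 1·y_hops + 6·y_water = 37.
→ y_hops = 7 and y_water = 5.
Reduced cost of porter: c₃ − yᵀa₃ = 51.5 − (7·5 + 5·4) = 51.5 − 55 = -3.5.

-3.5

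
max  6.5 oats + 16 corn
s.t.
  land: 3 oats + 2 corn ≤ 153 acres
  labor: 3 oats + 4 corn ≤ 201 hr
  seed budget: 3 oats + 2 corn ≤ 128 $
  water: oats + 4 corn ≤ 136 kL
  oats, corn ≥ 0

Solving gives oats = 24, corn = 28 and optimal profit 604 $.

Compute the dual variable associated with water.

3.5

At the optimum: land uses 128 of 153 (slack = 25); labor uses 184 of 201 (slack = 17); seed budget uses 128 of 128 (binding); water uses 136 of 136 (binding).
Since land, labor are not tight, their duals are 0.
The binding rows give the dual system: 3·y_seed budget + 1·y_water = 6.5 and 2·y_seed budget + 4·y_water = 16.
→ y_seed budget = 1 and y_water = 3.5.
Shadow price of water = 3.5.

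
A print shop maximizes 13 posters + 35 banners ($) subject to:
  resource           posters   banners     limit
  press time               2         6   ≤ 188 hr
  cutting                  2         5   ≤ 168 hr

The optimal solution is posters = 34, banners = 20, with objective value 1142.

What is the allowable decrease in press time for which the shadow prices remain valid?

20

Binding constraints: press time, cutting. The basis is B = [[2,6],[2,5]] with det -2.
Per unit decrease in press time, x* moves by d = (2.5, -1).
The basis stays optimal until banners reaches 0; allowable decrease = 20 hr.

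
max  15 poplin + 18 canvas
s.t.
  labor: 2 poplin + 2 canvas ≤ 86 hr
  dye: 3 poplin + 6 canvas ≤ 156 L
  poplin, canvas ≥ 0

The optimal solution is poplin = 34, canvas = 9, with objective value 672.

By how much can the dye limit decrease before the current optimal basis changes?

27

Binding constraints: labor, dye. The basis is B = [[2,2],[3,6]] with det 6.
Per unit decrease in dye, x* moves by d = (0.3333, -0.3333).
The basis stays optimal until canvas reaches 0; allowable decrease = 27 L.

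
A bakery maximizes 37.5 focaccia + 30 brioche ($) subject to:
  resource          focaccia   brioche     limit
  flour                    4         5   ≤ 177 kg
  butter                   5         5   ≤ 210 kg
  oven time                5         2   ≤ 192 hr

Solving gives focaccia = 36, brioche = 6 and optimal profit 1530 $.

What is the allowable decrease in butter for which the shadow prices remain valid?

18

Binding constraints: butter, oven time. The basis is B = [[5,5],[5,2]] with det -15.
Per unit decrease in butter, x* moves by d = (0.1333, -0.3333).
The basis stays optimal until brioche reaches 0; allowable decrease = 18 kg.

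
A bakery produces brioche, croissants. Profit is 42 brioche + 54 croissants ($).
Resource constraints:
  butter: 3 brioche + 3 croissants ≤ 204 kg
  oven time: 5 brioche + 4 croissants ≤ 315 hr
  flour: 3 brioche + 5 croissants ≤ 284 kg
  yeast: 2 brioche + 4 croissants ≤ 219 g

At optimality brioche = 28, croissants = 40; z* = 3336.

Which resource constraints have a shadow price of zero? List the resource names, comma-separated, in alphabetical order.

oven time, yeast

butter: 204/204 (binding)
oven time: 300/315 (slack 15)
flour: 284/284 (binding)
yeast: 216/219 (slack 3)
By complementary slackness, a constraint with positive slack has shadow price 0 → oven time, yeast.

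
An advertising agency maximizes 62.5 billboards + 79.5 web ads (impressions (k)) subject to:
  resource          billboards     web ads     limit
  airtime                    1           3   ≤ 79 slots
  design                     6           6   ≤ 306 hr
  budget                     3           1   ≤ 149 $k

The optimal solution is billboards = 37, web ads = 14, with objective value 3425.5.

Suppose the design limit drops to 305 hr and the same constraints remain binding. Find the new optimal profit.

Check each constraint at x*: airtime 79/79 (tight); design 306/306 (tight); budget 125/149 (slack 24).
Slack constraints have shadow price 0 (complementary slackness).
From A_Bᵀ y = c: 1·y_airtime + 6·y_design = 62.5; 3·y_airtime + 6·y_design = 79.5.
→ y_airtime = 8.5 and y_design = 9.
Δz = y_design·Δb = 9 × (-1) = -9, so new z* = 3425.5 − 9 = 3416.5.

3416.5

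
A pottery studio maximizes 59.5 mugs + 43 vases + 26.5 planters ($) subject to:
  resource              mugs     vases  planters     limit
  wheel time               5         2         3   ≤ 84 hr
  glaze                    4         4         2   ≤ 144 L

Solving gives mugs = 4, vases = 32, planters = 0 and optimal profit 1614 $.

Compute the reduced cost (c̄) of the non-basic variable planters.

-6

Check each constraint at x*: wheel time 84/84 (tight); glaze 144/144 (tight).
The binding rows give the dual system: 5·y_wheel time + 4·y_glaze = 59.5 and 2·y_wheel time + 4·y_glaze = 43.
Solving: y_wheel time = 5.5, y_glaze = 8.
Reduced cost of planters: c₃ − yᵀa₃ = 26.5 − (5.5·3 + 8·2) = 26.5 − 32.5 = -6.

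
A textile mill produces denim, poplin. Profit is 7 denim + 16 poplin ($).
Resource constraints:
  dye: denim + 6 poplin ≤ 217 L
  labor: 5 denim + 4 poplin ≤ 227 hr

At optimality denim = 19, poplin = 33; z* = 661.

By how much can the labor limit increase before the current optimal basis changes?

Binding constraints: dye, labor. The basis is B = [[1,6],[5,4]] with det -26.
Per unit increase in labor, x* moves by d = (0.2308, -0.0385).
The basis stays optimal until poplin reaches 0; allowable increase = 858 hr.

858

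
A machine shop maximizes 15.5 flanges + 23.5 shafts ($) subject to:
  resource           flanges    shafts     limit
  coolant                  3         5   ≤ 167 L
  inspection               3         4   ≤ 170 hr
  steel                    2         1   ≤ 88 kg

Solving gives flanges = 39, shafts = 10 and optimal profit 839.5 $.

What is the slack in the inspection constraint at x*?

13

inspection used = 3·39 + 4·10 = 157; slack = 170 − 157 = 13.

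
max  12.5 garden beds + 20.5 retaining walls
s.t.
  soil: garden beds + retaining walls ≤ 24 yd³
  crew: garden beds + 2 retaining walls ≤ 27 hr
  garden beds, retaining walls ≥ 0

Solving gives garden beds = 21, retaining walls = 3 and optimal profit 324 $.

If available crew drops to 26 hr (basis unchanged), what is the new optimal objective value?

316

Check each constraint at x*: soil 24/24 (tight); crew 27/27 (tight).
The binding rows give the dual system: 1·y_soil + 1·y_crew = 12.5 and 1·y_soil + 2·y_crew = 20.5.
This yields shadow prices y_soil = 4.5, y_crew = 8.
Δz = y_crew·Δb = 8 × (-1) = -8, so new z* = 324 − 8 = 316.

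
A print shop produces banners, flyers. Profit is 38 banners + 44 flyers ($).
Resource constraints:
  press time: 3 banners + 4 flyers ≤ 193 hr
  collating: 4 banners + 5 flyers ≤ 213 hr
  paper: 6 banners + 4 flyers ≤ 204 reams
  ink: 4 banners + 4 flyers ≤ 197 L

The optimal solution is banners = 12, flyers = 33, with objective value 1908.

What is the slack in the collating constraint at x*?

collating used = 4·12 + 5·33 = 213; slack = 213 − 213 = 0.

0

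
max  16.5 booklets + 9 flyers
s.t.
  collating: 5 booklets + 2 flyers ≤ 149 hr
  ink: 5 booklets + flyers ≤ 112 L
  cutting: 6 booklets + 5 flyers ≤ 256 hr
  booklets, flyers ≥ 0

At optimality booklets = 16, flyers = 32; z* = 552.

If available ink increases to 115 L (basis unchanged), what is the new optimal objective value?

556.5

At the optimum: collating uses 144 of 149 (slack = 5); ink uses 112 of 112 (binding); cutting uses 256 of 256 (binding).
By complementary slackness, y = 0 for the non-binding constraint.
The binding rows give the dual system: 5·y_ink + 6·y_cutting = 16.5 and 1·y_ink + 5·y_cutting = 9.
Solving: y_ink = 1.5, y_cutting = 1.5.
Δz = y_ink·Δb = 1.5 × (3) = 4.5, so new z* = 552 + 4.5 = 556.5.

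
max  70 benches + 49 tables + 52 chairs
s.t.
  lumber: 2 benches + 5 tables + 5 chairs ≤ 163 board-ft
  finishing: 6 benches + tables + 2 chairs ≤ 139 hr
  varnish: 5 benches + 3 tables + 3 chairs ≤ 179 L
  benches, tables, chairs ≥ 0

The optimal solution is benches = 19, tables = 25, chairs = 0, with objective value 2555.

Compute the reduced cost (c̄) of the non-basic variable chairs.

-6

Binding: lumber and finishing. Non-binding: varnish (9 unused).
Since varnish is not tight, its dual is 0.
From A_Bᵀ y = c: 2·y_lumber + 6·y_finishing = 70; 5·y_lumber + 1·y_finishing = 49.
→ y_lumber = 8 and y_finishing = 9.
Reduced cost of chairs: c₃ − yᵀa₃ = 52 − (8·5 + 9·2) = 52 − 58 = -6.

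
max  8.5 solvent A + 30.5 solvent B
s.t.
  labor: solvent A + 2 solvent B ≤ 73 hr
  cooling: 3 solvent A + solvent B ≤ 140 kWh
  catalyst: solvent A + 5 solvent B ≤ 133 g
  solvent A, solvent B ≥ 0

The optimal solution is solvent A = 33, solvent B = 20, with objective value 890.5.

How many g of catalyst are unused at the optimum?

catalyst used = 1·33 + 5·20 = 133; slack = 133 − 133 = 0.

0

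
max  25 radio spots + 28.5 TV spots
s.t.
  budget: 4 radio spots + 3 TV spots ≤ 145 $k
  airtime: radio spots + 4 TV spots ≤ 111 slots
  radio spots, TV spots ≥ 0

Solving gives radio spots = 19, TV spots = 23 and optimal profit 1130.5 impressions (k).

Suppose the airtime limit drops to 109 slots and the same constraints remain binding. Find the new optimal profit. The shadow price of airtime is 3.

1124.5

Δb = -2, so new z* = 1130.5 + (3)·(-2) = 1130.5 − 6 = 1124.5.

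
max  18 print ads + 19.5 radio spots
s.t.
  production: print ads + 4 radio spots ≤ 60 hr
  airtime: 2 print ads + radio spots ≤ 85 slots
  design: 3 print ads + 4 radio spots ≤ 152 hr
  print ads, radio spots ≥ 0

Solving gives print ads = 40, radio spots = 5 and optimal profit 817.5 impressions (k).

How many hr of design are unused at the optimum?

12

design used = 3·40 + 4·5 = 140; slack = 152 − 140 = 12.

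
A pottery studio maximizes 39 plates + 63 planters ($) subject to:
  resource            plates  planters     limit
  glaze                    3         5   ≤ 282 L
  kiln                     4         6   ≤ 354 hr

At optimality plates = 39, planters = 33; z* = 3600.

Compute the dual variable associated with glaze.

9

Check each constraint at x*: glaze 282/282 (tight); kiln 354/354 (tight).
Dual feasibility on the basic columns requires 3·y_glaze + 4·y_kiln = 39, 5·y_glaze + 6·y_kiln = 63.
This yields shadow prices y_glaze = 9, y_kiln = 3.
Shadow price of glaze = 9.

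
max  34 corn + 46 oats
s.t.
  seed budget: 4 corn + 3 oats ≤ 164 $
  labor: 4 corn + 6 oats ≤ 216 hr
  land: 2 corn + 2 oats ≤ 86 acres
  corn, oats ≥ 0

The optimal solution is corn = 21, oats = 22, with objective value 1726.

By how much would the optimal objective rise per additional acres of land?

5

Check each constraint at x*: seed budget 150/164 (slack 14); labor 216/216 (tight); land 86/86 (tight).
Since seed budget is not tight, its dual is 0.
Dual feasibility on the basic columns requires 4·y_labor + 2·y_land = 34, 6·y_labor + 2·y_land = 46.
This yields shadow prices y_labor = 6, y_land = 5.
Shadow price of land = 5.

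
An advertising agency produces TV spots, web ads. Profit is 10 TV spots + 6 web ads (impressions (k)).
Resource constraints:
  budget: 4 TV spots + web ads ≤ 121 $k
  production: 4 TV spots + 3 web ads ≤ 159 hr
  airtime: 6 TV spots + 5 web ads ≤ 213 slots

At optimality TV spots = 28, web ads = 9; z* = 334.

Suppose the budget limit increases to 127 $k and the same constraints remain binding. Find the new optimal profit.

Check each constraint at x*: budget 121/121 (tight); production 139/159 (slack 20); airtime 213/213 (tight).
By complementary slackness, y = 0 for the non-binding constraint.
From A_Bᵀ y = c: 4·y_budget + 6·y_airtime = 10; 1·y_budget + 5·y_airtime = 6.
This yields shadow prices y_budget = 1, y_airtime = 1.
Δz = y_budget·Δb = 1 × (6) = 6, so new z* = 334 + 6 = 340.

340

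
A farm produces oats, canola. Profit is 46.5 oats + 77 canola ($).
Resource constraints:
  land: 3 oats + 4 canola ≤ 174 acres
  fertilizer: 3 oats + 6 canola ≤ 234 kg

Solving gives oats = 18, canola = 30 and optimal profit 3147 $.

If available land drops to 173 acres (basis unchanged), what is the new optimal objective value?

3139

At the optimum: land uses 174 of 174 (binding); fertilizer uses 234 of 234 (binding).
From A_Bᵀ y = c: 3·y_land + 3·y_fertilizer = 46.5; 4·y_land + 6·y_fertilizer = 77.
→ y_land = 8 and y_fertilizer = 7.5.
Δz = y_land·Δb = 8 × (-1) = -8, so new z* = 3147 − 8 = 3139.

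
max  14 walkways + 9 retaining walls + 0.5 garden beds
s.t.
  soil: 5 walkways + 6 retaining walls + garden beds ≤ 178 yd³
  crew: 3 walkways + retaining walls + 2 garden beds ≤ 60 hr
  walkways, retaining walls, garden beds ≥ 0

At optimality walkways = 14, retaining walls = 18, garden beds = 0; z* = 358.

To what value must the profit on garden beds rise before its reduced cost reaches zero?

Check each constraint at x*: soil 178/178 (tight); crew 60/60 (tight).
The binding rows give the dual system: 5·y_soil + 3·y_crew = 14 and 6·y_soil + 1·y_crew = 9.
This yields shadow prices y_soil = 1, y_crew = 3.
garden beds enters the basis when its profit ≥ yᵀa₃ = 1·1 + 3·2 = 7.

7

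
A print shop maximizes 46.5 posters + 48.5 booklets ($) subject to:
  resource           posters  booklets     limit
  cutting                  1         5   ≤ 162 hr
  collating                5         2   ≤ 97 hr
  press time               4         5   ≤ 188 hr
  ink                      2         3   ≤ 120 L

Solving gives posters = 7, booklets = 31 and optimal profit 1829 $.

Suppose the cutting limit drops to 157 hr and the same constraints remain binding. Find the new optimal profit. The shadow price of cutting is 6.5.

1796.5

Δb = -5, so new z* = 1829 + (6.5)·(-5) = 1829 − 32.5 = 1796.5.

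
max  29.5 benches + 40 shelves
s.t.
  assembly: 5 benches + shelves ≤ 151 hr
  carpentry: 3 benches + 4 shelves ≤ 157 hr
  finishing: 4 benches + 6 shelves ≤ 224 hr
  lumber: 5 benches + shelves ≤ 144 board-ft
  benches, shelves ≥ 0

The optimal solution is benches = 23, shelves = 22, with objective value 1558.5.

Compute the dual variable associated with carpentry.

8.5

Check each constraint at x*: assembly 137/151 (slack 14); carpentry 157/157 (tight); finishing 224/224 (tight); lumber 137/144 (slack 7).
Slack constraints have shadow price 0 (complementary slackness).
From A_Bᵀ y = c: 3·y_carpentry + 4·y_finishing = 29.5; 4·y_carpentry + 6·y_finishing = 40.
Solving: y_carpentry = 8.5, y_finishing = 1.
Shadow price of carpentry = 8.5.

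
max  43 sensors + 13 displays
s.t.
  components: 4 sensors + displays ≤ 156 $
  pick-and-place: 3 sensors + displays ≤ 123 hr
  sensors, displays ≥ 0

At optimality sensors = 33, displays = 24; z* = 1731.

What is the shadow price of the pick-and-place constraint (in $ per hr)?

At the optimum: components uses 156 of 156 (binding); pick-and-place uses 123 of 123 (binding).
The binding rows give the dual system: 4·y_components + 3·y_pick-and-place = 43 and 1·y_components + 1·y_pick-and-place = 13.
This yields shadow prices y_components = 4, y_pick-and-place = 9.
Shadow price of pick-and-place = 9.

9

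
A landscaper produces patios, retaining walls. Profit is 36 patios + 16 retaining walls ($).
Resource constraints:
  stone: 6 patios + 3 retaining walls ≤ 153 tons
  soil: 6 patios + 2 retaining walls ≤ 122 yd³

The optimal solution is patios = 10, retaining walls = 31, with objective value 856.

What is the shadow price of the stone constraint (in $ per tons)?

Both stone and soil are binding at x*.
From A_Bᵀ y = c: 6·y_stone + 6·y_soil = 36; 3·y_stone + 2·y_soil = 16.
Solving: y_stone = 4, y_soil = 2.
Shadow price of stone = 4.

4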